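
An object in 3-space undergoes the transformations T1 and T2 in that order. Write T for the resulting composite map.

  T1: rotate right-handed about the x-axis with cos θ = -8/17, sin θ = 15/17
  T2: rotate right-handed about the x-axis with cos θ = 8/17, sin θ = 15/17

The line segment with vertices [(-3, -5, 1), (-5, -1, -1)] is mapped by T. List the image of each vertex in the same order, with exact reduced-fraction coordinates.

image vertices: (-3, 5, -1), (-5, 1, 1)

T1 rotate right-handed about the x-axis with cos θ = -8/17, sin θ = 15/17: (-3, -5, 1) → (-3, 25/17, -83/17); (-5, -1, -1) → (-5, 23/17, -7/17)
T2 rotate right-handed about the x-axis with cos θ = 8/17, sin θ = 15/17: (-3, 25/17, -83/17) → (-3, 5, -1); (-5, 23/17, -7/17) → (-5, 1, 1)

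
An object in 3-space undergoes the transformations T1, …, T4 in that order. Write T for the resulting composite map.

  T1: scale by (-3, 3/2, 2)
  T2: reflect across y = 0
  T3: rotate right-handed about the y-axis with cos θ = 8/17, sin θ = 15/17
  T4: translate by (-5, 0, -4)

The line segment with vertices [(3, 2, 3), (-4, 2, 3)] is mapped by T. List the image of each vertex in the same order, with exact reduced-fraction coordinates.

T1 scale by (-3, 3/2, 2): (3, 2, 3) → (-9, 3, 6); (-4, 2, 3) → (12, 3, 6)
T2 reflect across y = 0: (-9, 3, 6) → (-9, -3, 6); (12, 3, 6) → (12, -3, 6)
T3 rotate right-handed about the y-axis with cos θ = 8/17, sin θ = 15/17: (-9, -3, 6) → (18/17, -3, 183/17); (12, -3, 6) → (186/17, -3, -132/17)
T4 translate by (-5, 0, -4): (18/17, -3, 183/17) → (-67/17, -3, 115/17); (186/17, -3, -132/17) → (101/17, -3, -200/17)

image vertices: (-67/17, -3, 115/17), (101/17, -3, -200/17)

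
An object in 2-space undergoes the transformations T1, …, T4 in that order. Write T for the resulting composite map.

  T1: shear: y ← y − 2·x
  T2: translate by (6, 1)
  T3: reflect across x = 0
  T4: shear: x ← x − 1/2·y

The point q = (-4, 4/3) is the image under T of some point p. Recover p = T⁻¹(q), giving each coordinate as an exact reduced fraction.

p = (-8/3, -5)

T1 = [1 0 0; -2 1 0; 0 0 1]
T2·T1 = [1 0 6; -2 1 1; 0 0 1]
T3·…·T1 = [-1 0 -6; -2 1 1; 0 0 1]
T4·…·T1 = [0 -1/2 -13/2; -2 1 1; 0 0 1]
det M = -1; M⁻¹ = [-1 -1/2 -6; -2 0 -13; 0 0 1]
M⁻¹ · (-4, 4/3)ᵀ = (-8/3, -5)ᵀ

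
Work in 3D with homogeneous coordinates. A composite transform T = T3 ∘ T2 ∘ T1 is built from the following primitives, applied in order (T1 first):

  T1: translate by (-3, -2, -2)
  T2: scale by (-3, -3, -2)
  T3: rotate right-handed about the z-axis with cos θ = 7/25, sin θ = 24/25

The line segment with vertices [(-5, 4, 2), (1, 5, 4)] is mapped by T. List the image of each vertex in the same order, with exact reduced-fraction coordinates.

T1 translate by (-3, -2, -2): (-5, 4, 2) → (-8, 2, 0); (1, 5, 4) → (-2, 3, 2)
T2 scale by (-3, -3, -2): (-8, 2, 0) → (24, -6, 0); (-2, 3, 2) → (6, -9, -4)
T3 rotate right-handed about the z-axis with cos θ = 7/25, sin θ = 24/25: (24, -6, 0) → (312/25, 534/25, 0); (6, -9, -4) → (258/25, 81/25, -4)

image vertices: (312/25, 534/25, 0), (258/25, 81/25, -4)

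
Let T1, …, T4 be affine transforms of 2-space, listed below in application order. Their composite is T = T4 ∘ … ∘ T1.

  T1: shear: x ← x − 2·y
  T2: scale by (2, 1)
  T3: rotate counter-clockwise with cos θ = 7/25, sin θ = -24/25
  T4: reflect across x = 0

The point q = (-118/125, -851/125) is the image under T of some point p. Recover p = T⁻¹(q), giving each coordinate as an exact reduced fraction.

p = (7/5, -1)

T1 = [1 -2 0; 0 1 0; 0 0 1]
T2·T1 = [2 -4 0; 0 1 0; 0 0 1]
T3·…·T1 = [14/25 -4/25 0; -48/25 103/25 0; 0 0 1]
T4·…·T1 = [-14/25 4/25 0; -48/25 103/25 0; 0 0 1]
det M = -2; M⁻¹ = [-103/50 2/25 0; -24/25 7/25 0; 0 0 1]
M⁻¹ · (-118/125, -851/125)ᵀ = (7/5, -1)ᵀ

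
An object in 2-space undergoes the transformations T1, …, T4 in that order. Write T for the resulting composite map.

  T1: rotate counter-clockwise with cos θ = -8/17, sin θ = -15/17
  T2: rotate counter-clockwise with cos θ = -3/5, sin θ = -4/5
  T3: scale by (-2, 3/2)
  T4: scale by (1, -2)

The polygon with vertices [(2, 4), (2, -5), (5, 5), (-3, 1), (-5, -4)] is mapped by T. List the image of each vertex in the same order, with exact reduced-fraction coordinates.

image vertices: (152/17, -6/17), (-626/85, -1002/85), (226/17, -123/17), (-62/85, 801/85), (-976/85, 723/85)

T1 rotate counter-clockwise with cos θ = -8/17, sin θ = -15/17: (2, 4) → (44/17, -62/17); (2, -5) → (-91/17, 10/17); (5, 5) → (35/17, -115/17); (-3, 1) → (39/17, 37/17); (-5, -4) → (-20/17, 107/17)
T2 rotate counter-clockwise with cos θ = -3/5, sin θ = -4/5: (44/17, -62/17) → (-76/17, 2/17); (-91/17, 10/17) → (313/85, 334/85); (35/17, -115/17) → (-113/17, 41/17); (39/17, 37/17) → (31/85, -267/85); (-20/17, 107/17) → (488/85, -241/85)
T3 scale by (-2, 3/2): (-76/17, 2/17) → (152/17, 3/17); (313/85, 334/85) → (-626/85, 501/85); (-113/17, 41/17) → (226/17, 123/34); (31/85, -267/85) → (-62/85, -801/170); (488/85, -241/85) → (-976/85, -723/170)
T4 scale by (1, -2): (152/17, 3/17) → (152/17, -6/17); (-626/85, 501/85) → (-626/85, -1002/85); (226/17, 123/34) → (226/17, -123/17); (-62/85, -801/170) → (-62/85, 801/85); (-976/85, -723/170) → (-976/85, 723/85)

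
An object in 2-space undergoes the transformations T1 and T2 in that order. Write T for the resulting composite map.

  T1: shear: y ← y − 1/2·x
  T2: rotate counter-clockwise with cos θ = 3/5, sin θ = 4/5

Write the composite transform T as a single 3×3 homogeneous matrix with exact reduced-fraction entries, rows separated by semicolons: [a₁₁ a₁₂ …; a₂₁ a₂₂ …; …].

T = [1 -4/5 0; 1/2 3/5 0; 0 0 1]

T1 = [1 0 0; -1/2 1 0; 0 0 1]
T2·T1 = [1 -4/5 0; 1/2 3/5 0; 0 0 1]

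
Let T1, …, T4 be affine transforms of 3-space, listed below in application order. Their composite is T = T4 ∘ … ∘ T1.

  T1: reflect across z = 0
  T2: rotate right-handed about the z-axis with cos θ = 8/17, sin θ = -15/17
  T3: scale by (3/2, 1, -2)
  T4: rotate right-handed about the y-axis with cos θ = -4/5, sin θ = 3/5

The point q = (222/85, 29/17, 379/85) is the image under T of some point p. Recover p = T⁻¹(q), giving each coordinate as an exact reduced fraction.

p = (-3, -2, -1)

T1 = [1 0 0 0; 0 1 0 0; 0 0 -1 0; 0 0 0 1]
T2·T1 = [8/17 15/17 0 0; -15/17 8/17 0 0; 0 0 -1 0; 0 0 0 1]
T3·…·T1 = [12/17 45/34 0 0; -15/17 8/17 0 0; 0 0 2 0; 0 0 0 1]
T4·…·T1 = [-48/85 -18/17 6/5 0; -15/17 8/17 0 0; -36/85 -27/34 -8/5 0; 0 0 0 1]
det M = 3; M⁻¹ = [-64/255 -15/17 -16/85 0; -8/17 8/17 -6/17 0; 3/10 0 -2/5 0; 0 0 0 1]
M⁻¹ · (222/85, 29/17, 379/85)ᵀ = (-3, -2, -1)ᵀ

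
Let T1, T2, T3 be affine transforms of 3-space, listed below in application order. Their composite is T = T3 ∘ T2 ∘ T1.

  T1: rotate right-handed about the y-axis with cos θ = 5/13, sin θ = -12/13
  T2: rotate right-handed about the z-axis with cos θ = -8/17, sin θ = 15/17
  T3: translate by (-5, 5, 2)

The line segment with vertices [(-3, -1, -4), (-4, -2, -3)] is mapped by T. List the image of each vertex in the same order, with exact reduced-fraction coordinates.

image vertices: (-1174/221, 1704/221, -30/13), (-843/221, 1553/221, -37/13)

T1 rotate right-handed about the y-axis with cos θ = 5/13, sin θ = -12/13: (-3, -1, -4) → (33/13, -1, -56/13); (-4, -2, -3) → (16/13, -2, -63/13)
T2 rotate right-handed about the z-axis with cos θ = -8/17, sin θ = 15/17: (33/13, -1, -56/13) → (-69/221, 599/221, -56/13); (16/13, -2, -63/13) → (262/221, 448/221, -63/13)
T3 translate by (-5, 5, 2): (-69/221, 599/221, -56/13) → (-1174/221, 1704/221, -30/13); (262/221, 448/221, -63/13) → (-843/221, 1553/221, -37/13)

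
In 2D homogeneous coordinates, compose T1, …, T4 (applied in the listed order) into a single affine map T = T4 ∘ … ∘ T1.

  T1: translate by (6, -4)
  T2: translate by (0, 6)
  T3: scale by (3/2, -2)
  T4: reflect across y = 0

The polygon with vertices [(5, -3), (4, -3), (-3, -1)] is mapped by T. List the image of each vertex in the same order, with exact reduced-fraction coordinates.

image vertices: (33/2, -2), (15, -2), (9/2, 2)

T1 translate by (6, -4): (5, -3) → (11, -7); (4, -3) → (10, -7); (-3, -1) → (3, -5)
T2 translate by (0, 6): (11, -7) → (11, -1); (10, -7) → (10, -1); (3, -5) → (3, 1)
T3 scale by (3/2, -2): (11, -1) → (33/2, 2); (10, -1) → (15, 2); (3, 1) → (9/2, -2)
T4 reflect across y = 0: (33/2, 2) → (33/2, -2); (15, 2) → (15, -2); (9/2, -2) → (9/2, 2)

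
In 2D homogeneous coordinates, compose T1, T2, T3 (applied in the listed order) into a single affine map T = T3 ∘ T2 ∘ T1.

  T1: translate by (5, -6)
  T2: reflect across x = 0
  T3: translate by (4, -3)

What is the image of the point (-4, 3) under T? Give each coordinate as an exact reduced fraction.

T1 translate by (5, -6): (-4, 3) → (1, -3)
T2 reflect across x = 0: (1, -3) → (-1, -3)
T3 translate by (4, -3): (-1, -3) → (3, -6)

T(p) = (3, -6)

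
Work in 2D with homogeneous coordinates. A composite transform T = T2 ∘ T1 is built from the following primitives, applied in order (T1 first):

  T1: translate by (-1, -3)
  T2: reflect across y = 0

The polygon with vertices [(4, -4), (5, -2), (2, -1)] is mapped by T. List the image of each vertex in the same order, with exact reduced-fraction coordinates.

image vertices: (3, 7), (4, 5), (1, 4)

T1 translate by (-1, -3): (4, -4) → (3, -7); (5, -2) → (4, -5); (2, -1) → (1, -4)
T2 reflect across y = 0: (3, -7) → (3, 7); (4, -5) → (4, 5); (1, -4) → (1, 4)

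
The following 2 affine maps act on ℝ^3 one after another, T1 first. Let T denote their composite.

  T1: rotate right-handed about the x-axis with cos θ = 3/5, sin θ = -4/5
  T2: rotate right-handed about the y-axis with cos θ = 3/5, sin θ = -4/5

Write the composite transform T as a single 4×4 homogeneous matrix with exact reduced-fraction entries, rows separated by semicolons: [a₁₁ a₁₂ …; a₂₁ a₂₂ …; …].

T = [3/5 16/25 -12/25 0; 0 3/5 4/5 0; 4/5 -12/25 9/25 0; 0 0 0 1]

T1 = [1 0 0 0; 0 3/5 4/5 0; 0 -4/5 3/5 0; 0 0 0 1]
T2·T1 = [3/5 16/25 -12/25 0; 0 3/5 4/5 0; 4/5 -12/25 9/25 0; 0 0 0 1]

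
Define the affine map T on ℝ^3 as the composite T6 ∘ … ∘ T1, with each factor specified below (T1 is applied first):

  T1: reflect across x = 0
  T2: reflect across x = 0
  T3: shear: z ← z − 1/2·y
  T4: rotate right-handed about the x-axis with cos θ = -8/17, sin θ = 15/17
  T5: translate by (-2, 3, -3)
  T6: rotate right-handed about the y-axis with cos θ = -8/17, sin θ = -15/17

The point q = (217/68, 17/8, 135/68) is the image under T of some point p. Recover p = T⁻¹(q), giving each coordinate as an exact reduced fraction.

p = (9/4, -1/4, 1)

T1 = [-1 0 0 0; 0 1 0 0; 0 0 1 0; 0 0 0 1]
T2·T1 = [1 0 0 0; 0 1 0 0; 0 0 1 0; 0 0 0 1]
T3·…·T1 = [1 0 0 0; 0 1 0 0; 0 -1/2 1 0; 0 0 0 1]
T4·…·T1 = [1 0 0 0; 0 -1/34 -15/17 0; 0 19/17 -8/17 0; 0 0 0 1]
T5·…·T1 = [1 0 0 -2; 0 -1/34 -15/17 3; 0 19/17 -8/17 -3; 0 0 0 1]
T6·…·T1 = [-8/17 -285/289 120/289 61/17; 0 -1/34 -15/17 3; 15/17 -152/289 64/289 -6/17; 0 0 0 1]
det M = 1; M⁻¹ = [-8/17 0 15/17 2; -225/289 -8/17 -120/289 69/17; 15/578 -19/17 4/289 111/34; 0 0 0 1]
M⁻¹ · (217/68, 17/8, 135/68)ᵀ = (9/4, -1/4, 1)ᵀ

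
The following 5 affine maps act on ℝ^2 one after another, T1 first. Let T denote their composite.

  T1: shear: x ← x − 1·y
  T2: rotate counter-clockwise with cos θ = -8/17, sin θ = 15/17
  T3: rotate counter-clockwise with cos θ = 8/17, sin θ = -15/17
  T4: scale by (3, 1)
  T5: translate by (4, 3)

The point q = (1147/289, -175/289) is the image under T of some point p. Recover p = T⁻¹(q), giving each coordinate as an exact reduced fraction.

T1 = [1 -1 0; 0 1 0; 0 0 1]
T2·T1 = [-8/17 -7/17 0; 15/17 -23/17 0; 0 0 1]
T3·…·T1 = [161/289 -401/289 0; 240/289 -79/289 0; 0 0 1]
T4·…·T1 = [483/289 -1203/289 0; 240/289 -79/289 0; 0 0 1]
T5·…·T1 = [483/289 -1203/289 4; 240/289 -79/289 3; 0 0 1]
det M = 3; M⁻¹ = [-79/867 401/289 -3293/867; -80/289 161/289 -163/289; 0 0 1]
M⁻¹ · (1147/289, -175/289)ᵀ = (-5, -2)ᵀ

p = (-5, -2)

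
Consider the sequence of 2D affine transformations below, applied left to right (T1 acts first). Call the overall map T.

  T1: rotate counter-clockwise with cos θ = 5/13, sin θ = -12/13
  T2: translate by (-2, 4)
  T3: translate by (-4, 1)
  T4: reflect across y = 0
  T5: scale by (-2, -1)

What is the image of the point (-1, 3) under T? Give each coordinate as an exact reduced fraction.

T1 rotate counter-clockwise with cos θ = 5/13, sin θ = -12/13: (-1, 3) → (31/13, 27/13)
T2 translate by (-2, 4): (31/13, 27/13) → (5/13, 79/13)
T3 translate by (-4, 1): (5/13, 79/13) → (-47/13, 92/13)
T4 reflect across y = 0: (-47/13, 92/13) → (-47/13, -92/13)
T5 scale by (-2, -1): (-47/13, -92/13) → (94/13, 92/13)

T(p) = (94/13, 92/13)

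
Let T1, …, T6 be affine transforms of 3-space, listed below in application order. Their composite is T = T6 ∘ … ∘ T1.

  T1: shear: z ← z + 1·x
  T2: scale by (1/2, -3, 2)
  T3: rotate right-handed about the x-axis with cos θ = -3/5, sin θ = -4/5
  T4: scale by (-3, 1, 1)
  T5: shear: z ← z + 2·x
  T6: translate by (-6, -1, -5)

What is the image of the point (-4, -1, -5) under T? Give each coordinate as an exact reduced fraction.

T1 shear: z ← z + 1·x: (-4, -1, -5) → (-4, -1, -9)
T2 scale by (1/2, -3, 2): (-4, -1, -9) → (-2, 3, -18)
T3 rotate right-handed about the x-axis with cos θ = -3/5, sin θ = -4/5: (-2, 3, -18) → (-2, -81/5, 42/5)
T4 scale by (-3, 1, 1): (-2, -81/5, 42/5) → (6, -81/5, 42/5)
T5 shear: z ← z + 2·x: (6, -81/5, 42/5) → (6, -81/5, 102/5)
T6 translate by (-6, -1, -5): (6, -81/5, 102/5) → (0, -86/5, 77/5)

T(p) = (0, -86/5, 77/5)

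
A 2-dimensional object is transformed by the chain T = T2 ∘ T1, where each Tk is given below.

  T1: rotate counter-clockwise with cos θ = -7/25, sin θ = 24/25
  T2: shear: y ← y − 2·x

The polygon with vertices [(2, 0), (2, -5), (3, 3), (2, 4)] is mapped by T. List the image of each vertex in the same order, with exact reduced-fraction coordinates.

T1 rotate counter-clockwise with cos θ = -7/25, sin θ = 24/25: (2, 0) → (-14/25, 48/25); (2, -5) → (106/25, 83/25); (3, 3) → (-93/25, 51/25); (2, 4) → (-22/5, 4/5)
T2 shear: y ← y − 2·x: (-14/25, 48/25) → (-14/25, 76/25); (106/25, 83/25) → (106/25, -129/25); (-93/25, 51/25) → (-93/25, 237/25); (-22/5, 4/5) → (-22/5, 48/5)

image vertices: (-14/25, 76/25), (106/25, -129/25), (-93/25, 237/25), (-22/5, 48/5)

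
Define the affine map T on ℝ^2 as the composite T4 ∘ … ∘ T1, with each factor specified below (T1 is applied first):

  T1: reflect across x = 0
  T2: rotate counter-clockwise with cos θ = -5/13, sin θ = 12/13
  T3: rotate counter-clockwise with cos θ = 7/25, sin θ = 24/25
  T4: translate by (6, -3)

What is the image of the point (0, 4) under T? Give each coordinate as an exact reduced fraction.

T1 reflect across x = 0: (0, 4) → (0, 4)
T2 rotate counter-clockwise with cos θ = -5/13, sin θ = 12/13: (0, 4) → (-48/13, -20/13)
T3 rotate counter-clockwise with cos θ = 7/25, sin θ = 24/25: (-48/13, -20/13) → (144/325, -1292/325)
T4 translate by (6, -3): (144/325, -1292/325) → (2094/325, -2267/325)

T(p) = (2094/325, -2267/325)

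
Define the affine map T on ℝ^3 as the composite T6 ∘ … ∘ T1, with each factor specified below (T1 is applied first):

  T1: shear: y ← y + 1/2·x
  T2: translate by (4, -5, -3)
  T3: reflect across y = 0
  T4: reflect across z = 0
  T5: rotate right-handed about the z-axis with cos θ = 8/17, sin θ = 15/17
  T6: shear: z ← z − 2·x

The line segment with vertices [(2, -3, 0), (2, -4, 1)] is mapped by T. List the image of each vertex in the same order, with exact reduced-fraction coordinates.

image vertices: (-57/17, 146/17, 165/17), (-72/17, 154/17, 178/17)

T1 shear: y ← y + 1/2·x: (2, -3, 0) → (2, -2, 0); (2, -4, 1) → (2, -3, 1)
T2 translate by (4, -5, -3): (2, -2, 0) → (6, -7, -3); (2, -3, 1) → (6, -8, -2)
T3 reflect across y = 0: (6, -7, -3) → (6, 7, -3); (6, -8, -2) → (6, 8, -2)
T4 reflect across z = 0: (6, 7, -3) → (6, 7, 3); (6, 8, -2) → (6, 8, 2)
T5 rotate right-handed about the z-axis with cos θ = 8/17, sin θ = 15/17: (6, 7, 3) → (-57/17, 146/17, 3); (6, 8, 2) → (-72/17, 154/17, 2)
T6 shear: z ← z − 2·x: (-57/17, 146/17, 3) → (-57/17, 146/17, 165/17); (-72/17, 154/17, 2) → (-72/17, 154/17, 178/17)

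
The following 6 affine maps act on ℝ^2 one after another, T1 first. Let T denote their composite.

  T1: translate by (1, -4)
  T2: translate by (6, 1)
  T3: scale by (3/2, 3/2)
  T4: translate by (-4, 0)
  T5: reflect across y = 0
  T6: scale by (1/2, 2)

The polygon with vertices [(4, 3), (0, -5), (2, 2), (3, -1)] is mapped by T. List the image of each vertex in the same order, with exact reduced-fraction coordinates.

T1 translate by (1, -4): (4, 3) → (5, -1); (0, -5) → (1, -9); (2, 2) → (3, -2); (3, -1) → (4, -5)
T2 translate by (6, 1): (5, -1) → (11, 0); (1, -9) → (7, -8); (3, -2) → (9, -1); (4, -5) → (10, -4)
T3 scale by (3/2, 3/2): (11, 0) → (33/2, 0); (7, -8) → (21/2, -12); (9, -1) → (27/2, -3/2); (10, -4) → (15, -6)
T4 translate by (-4, 0): (33/2, 0) → (25/2, 0); (21/2, -12) → (13/2, -12); (27/2, -3/2) → (19/2, -3/2); (15, -6) → (11, -6)
T5 reflect across y = 0: (25/2, 0) → (25/2, 0); (13/2, -12) → (13/2, 12); (19/2, -3/2) → (19/2, 3/2); (11, -6) → (11, 6)
T6 scale by (1/2, 2): (25/2, 0) → (25/4, 0); (13/2, 12) → (13/4, 24); (19/2, 3/2) → (19/4, 3); (11, 6) → (11/2, 12)

image vertices: (25/4, 0), (13/4, 24), (19/4, 3), (11/2, 12)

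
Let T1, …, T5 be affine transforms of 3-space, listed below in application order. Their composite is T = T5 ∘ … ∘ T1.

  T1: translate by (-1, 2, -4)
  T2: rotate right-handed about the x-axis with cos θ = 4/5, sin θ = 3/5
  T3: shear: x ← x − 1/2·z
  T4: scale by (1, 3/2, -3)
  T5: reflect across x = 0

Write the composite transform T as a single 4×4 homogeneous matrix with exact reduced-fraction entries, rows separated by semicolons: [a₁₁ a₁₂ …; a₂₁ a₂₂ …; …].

T1 = [1 0 0 -1; 0 1 0 2; 0 0 1 -4; 0 0 0 1]
T2·T1 = [1 0 0 -1; 0 4/5 -3/5 4; 0 3/5 4/5 -2; 0 0 0 1]
T3·…·T1 = [1 -3/10 -2/5 0; 0 4/5 -3/5 4; 0 3/5 4/5 -2; 0 0 0 1]
T4·…·T1 = [1 -3/10 -2/5 0; 0 6/5 -9/10 6; 0 -9/5 -12/5 6; 0 0 0 1]
T5·…·T1 = [-1 3/10 2/5 0; 0 6/5 -9/10 6; 0 -9/5 -12/5 6; 0 0 0 1]

T = [-1 3/10 2/5 0; 0 6/5 -9/10 6; 0 -9/5 -12/5 6; 0 0 0 1]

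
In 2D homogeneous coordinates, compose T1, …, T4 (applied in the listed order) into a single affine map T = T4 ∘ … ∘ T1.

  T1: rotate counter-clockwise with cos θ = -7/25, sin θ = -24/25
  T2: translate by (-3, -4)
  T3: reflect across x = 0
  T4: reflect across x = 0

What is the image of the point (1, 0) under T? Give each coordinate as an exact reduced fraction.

T(p) = (-82/25, -124/25)

T1 rotate counter-clockwise with cos θ = -7/25, sin θ = -24/25: (1, 0) → (-7/25, -24/25)
T2 translate by (-3, -4): (-7/25, -24/25) → (-82/25, -124/25)
T3 reflect across x = 0: (-82/25, -124/25) → (82/25, -124/25)
T4 reflect across x = 0: (82/25, -124/25) → (-82/25, -124/25)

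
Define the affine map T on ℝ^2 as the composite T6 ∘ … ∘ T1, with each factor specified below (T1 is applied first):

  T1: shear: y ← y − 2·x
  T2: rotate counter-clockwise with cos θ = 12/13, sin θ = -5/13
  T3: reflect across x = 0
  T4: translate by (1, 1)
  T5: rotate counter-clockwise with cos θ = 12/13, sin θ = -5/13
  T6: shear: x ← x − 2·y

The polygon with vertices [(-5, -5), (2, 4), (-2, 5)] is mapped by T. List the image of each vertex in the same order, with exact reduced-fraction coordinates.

image vertices: (-62/13, 72/13), (-23/13, 7/13), (-205/13, 124/13)

T1 shear: y ← y − 2·x: (-5, -5) → (-5, 5); (2, 4) → (2, 0); (-2, 5) → (-2, 9)
T2 rotate counter-clockwise with cos θ = 12/13, sin θ = -5/13: (-5, 5) → (-35/13, 85/13); (2, 0) → (24/13, -10/13); (-2, 9) → (21/13, 118/13)
T3 reflect across x = 0: (-35/13, 85/13) → (35/13, 85/13); (24/13, -10/13) → (-24/13, -10/13); (21/13, 118/13) → (-21/13, 118/13)
T4 translate by (1, 1): (35/13, 85/13) → (48/13, 98/13); (-24/13, -10/13) → (-11/13, 3/13); (-21/13, 118/13) → (-8/13, 131/13)
T5 rotate counter-clockwise with cos θ = 12/13, sin θ = -5/13: (48/13, 98/13) → (82/13, 72/13); (-11/13, 3/13) → (-9/13, 7/13); (-8/13, 131/13) → (43/13, 124/13)
T6 shear: x ← x − 2·y: (82/13, 72/13) → (-62/13, 72/13); (-9/13, 7/13) → (-23/13, 7/13); (43/13, 124/13) → (-205/13, 124/13)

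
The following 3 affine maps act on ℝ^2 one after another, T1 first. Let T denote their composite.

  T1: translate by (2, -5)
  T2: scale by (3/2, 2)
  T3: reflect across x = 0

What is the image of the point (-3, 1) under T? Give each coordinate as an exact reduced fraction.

T(p) = (3/2, -8)

T1 translate by (2, -5): (-3, 1) → (-1, -4)
T2 scale by (3/2, 2): (-1, -4) → (-3/2, -8)
T3 reflect across x = 0: (-3/2, -8) → (3/2, -8)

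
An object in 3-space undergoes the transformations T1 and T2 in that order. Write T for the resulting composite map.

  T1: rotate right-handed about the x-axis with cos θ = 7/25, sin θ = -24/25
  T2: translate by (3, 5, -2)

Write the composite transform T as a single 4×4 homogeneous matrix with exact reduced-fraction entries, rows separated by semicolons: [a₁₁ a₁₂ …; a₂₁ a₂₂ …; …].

T1 = [1 0 0 0; 0 7/25 24/25 0; 0 -24/25 7/25 0; 0 0 0 1]
T2·T1 = [1 0 0 3; 0 7/25 24/25 5; 0 -24/25 7/25 -2; 0 0 0 1]

T = [1 0 0 3; 0 7/25 24/25 5; 0 -24/25 7/25 -2; 0 0 0 1]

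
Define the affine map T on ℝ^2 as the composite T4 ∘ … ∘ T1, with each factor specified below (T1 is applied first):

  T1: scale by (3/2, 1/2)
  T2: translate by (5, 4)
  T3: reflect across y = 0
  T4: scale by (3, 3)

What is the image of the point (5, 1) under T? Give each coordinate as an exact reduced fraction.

T1 scale by (3/2, 1/2): (5, 1) → (15/2, 1/2)
T2 translate by (5, 4): (15/2, 1/2) → (25/2, 9/2)
T3 reflect across y = 0: (25/2, 9/2) → (25/2, -9/2)
T4 scale by (3, 3): (25/2, -9/2) → (75/2, -27/2)

T(p) = (75/2, -27/2)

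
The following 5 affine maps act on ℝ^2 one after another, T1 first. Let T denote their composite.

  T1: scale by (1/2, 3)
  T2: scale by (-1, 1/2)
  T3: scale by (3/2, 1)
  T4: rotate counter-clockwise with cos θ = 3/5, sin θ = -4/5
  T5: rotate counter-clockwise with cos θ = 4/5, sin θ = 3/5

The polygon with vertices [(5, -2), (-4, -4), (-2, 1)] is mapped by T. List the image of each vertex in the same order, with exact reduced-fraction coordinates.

T1 scale by (1/2, 3): (5, -2) → (5/2, -6); (-4, -4) → (-2, -12); (-2, 1) → (-1, 3)
T2 scale by (-1, 1/2): (5/2, -6) → (-5/2, -3); (-2, -12) → (2, -6); (-1, 3) → (1, 3/2)
T3 scale by (3/2, 1): (-5/2, -3) → (-15/4, -3); (2, -6) → (3, -6); (1, 3/2) → (3/2, 3/2)
T4 rotate counter-clockwise with cos θ = 3/5, sin θ = -4/5: (-15/4, -3) → (-93/20, 6/5); (3, -6) → (-3, -6); (3/2, 3/2) → (21/10, -3/10)
T5 rotate counter-clockwise with cos θ = 4/5, sin θ = 3/5: (-93/20, 6/5) → (-111/25, -183/100); (-3, -6) → (6/5, -33/5); (21/10, -3/10) → (93/50, 51/50)

image vertices: (-111/25, -183/100), (6/5, -33/5), (93/50, 51/50)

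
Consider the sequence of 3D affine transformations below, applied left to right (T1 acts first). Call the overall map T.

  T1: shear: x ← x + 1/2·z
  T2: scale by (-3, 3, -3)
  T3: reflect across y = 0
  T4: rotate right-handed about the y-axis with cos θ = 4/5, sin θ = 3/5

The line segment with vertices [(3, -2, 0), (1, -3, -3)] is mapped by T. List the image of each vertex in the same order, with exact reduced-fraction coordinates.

T1 shear: x ← x + 1/2·z: (3, -2, 0) → (3, -2, 0); (1, -3, -3) → (-1/2, -3, -3)
T2 scale by (-3, 3, -3): (3, -2, 0) → (-9, -6, 0); (-1/2, -3, -3) → (3/2, -9, 9)
T3 reflect across y = 0: (-9, -6, 0) → (-9, 6, 0); (3/2, -9, 9) → (3/2, 9, 9)
T4 rotate right-handed about the y-axis with cos θ = 4/5, sin θ = 3/5: (-9, 6, 0) → (-36/5, 6, 27/5); (3/2, 9, 9) → (33/5, 9, 63/10)

image vertices: (-36/5, 6, 27/5), (33/5, 9, 63/10)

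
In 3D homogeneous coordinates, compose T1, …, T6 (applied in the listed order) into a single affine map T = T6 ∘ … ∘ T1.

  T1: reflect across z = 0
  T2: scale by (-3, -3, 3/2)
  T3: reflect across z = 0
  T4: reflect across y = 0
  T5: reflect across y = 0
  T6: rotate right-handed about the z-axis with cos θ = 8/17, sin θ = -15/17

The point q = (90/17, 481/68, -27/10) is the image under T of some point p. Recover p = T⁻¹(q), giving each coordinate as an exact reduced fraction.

p = (5/4, -8/3, -9/5)

T1 = [1 0 0 0; 0 1 0 0; 0 0 -1 0; 0 0 0 1]
T2·T1 = [-3 0 0 0; 0 -3 0 0; 0 0 -3/2 0; 0 0 0 1]
T3·…·T1 = [-3 0 0 0; 0 -3 0 0; 0 0 3/2 0; 0 0 0 1]
T4·…·T1 = [-3 0 0 0; 0 3 0 0; 0 0 3/2 0; 0 0 0 1]
T5·…·T1 = [-3 0 0 0; 0 -3 0 0; 0 0 3/2 0; 0 0 0 1]
T6·…·T1 = [-24/17 -45/17 0 0; 45/17 -24/17 0 0; 0 0 3/2 0; 0 0 0 1]
det M = 27/2; M⁻¹ = [-8/51 5/17 0 0; -5/17 -8/51 0 0; 0 0 2/3 0; 0 0 0 1]
M⁻¹ · (90/17, 481/68, -27/10)ᵀ = (5/4, -8/3, -9/5)ᵀ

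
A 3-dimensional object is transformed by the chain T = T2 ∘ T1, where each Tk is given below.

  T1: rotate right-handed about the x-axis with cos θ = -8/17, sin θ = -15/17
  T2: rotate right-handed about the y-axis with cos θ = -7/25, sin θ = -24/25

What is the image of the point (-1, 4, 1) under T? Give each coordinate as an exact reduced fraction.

T(p) = (103/25, -1, 4/25)

T1 rotate right-handed about the x-axis with cos θ = -8/17, sin θ = -15/17: (-1, 4, 1) → (-1, -1, -4)
T2 rotate right-handed about the y-axis with cos θ = -7/25, sin θ = -24/25: (-1, -1, -4) → (103/25, -1, 4/25)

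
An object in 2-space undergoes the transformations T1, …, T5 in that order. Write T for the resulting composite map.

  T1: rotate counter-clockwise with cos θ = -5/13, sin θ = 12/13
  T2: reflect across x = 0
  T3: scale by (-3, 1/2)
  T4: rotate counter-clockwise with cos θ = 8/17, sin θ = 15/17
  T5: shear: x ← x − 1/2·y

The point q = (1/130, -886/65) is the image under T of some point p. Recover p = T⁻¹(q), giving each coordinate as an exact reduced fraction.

T1 = [-5/13 -12/13 0; 12/13 -5/13 0; 0 0 1]
T2·T1 = [5/13 12/13 0; 12/13 -5/13 0; 0 0 1]
T3·…·T1 = [-15/13 -36/13 0; 6/13 -5/26 0; 0 0 1]
T4·…·T1 = [-210/221 -501/442 0; -177/221 -560/221 0; 0 0 1]
T5·…·T1 = [-243/442 59/442 0; -177/221 -560/221 0; 0 0 1]
det M = 3/2; M⁻¹ = [-1120/663 -59/663 0; 118/221 -81/221 0; 0 0 1]
M⁻¹ · (1/130, -886/65)ᵀ = (6/5, 5)ᵀ

p = (6/5, 5)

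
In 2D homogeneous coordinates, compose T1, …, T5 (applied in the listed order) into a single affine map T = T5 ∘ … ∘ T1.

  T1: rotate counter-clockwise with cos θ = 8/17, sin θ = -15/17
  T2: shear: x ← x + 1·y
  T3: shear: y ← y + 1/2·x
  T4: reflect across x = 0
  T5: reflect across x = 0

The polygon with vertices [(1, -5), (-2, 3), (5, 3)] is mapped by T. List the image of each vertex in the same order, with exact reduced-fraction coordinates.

T1 rotate counter-clockwise with cos θ = 8/17, sin θ = -15/17: (1, -5) → (-67/17, -55/17); (-2, 3) → (29/17, 54/17); (5, 3) → (5, -3)
T2 shear: x ← x + 1·y: (-67/17, -55/17) → (-122/17, -55/17); (29/17, 54/17) → (83/17, 54/17); (5, -3) → (2, -3)
T3 shear: y ← y + 1/2·x: (-122/17, -55/17) → (-122/17, -116/17); (83/17, 54/17) → (83/17, 191/34); (2, -3) → (2, -2)
T4 reflect across x = 0: (-122/17, -116/17) → (122/17, -116/17); (83/17, 191/34) → (-83/17, 191/34); (2, -2) → (-2, -2)
T5 reflect across x = 0: (122/17, -116/17) → (-122/17, -116/17); (-83/17, 191/34) → (83/17, 191/34); (-2, -2) → (2, -2)

image vertices: (-122/17, -116/17), (83/17, 191/34), (2, -2)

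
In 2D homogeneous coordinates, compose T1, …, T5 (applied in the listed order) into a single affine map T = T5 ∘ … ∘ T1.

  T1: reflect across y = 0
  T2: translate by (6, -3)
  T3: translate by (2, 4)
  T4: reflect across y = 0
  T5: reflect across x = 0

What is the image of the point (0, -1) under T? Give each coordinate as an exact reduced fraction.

T1 reflect across y = 0: (0, -1) → (0, 1)
T2 translate by (6, -3): (0, 1) → (6, -2)
T3 translate by (2, 4): (6, -2) → (8, 2)
T4 reflect across y = 0: (8, 2) → (8, -2)
T5 reflect across x = 0: (8, -2) → (-8, -2)

T(p) = (-8, -2)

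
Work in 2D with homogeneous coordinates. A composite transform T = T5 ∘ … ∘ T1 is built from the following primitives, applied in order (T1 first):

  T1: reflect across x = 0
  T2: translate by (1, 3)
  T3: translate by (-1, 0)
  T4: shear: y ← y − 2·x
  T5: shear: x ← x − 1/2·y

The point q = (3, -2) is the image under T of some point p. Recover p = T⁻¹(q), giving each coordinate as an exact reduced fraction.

p = (-2, -1)

T1 = [-1 0 0; 0 1 0; 0 0 1]
T2·T1 = [-1 0 1; 0 1 3; 0 0 1]
T3·…·T1 = [-1 0 0; 0 1 3; 0 0 1]
T4·…·T1 = [-1 0 0; 2 1 3; 0 0 1]
T5·…·T1 = [-2 -1/2 -3/2; 2 1 3; 0 0 1]
det M = -1; M⁻¹ = [-1 -1/2 0; 2 2 -3; 0 0 1]
M⁻¹ · (3, -2)ᵀ = (-2, -1)ᵀ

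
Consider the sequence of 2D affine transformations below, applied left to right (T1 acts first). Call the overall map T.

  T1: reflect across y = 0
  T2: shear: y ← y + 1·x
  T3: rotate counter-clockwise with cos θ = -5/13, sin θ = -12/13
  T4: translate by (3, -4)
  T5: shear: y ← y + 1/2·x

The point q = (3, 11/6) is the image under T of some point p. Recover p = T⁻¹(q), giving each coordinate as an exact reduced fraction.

T1 = [1 0 0; 0 -1 0; 0 0 1]
T2·T1 = [1 0 0; 1 -1 0; 0 0 1]
T3·…·T1 = [7/13 -12/13 0; -17/13 5/13 0; 0 0 1]
T4·…·T1 = [7/13 -12/13 3; -17/13 5/13 -4; 0 0 1]
T5·…·T1 = [7/13 -12/13 3; -27/26 -1/13 -5/2; 0 0 1]
det M = -1; M⁻¹ = [1/13 -12/13 -33/13; -27/26 -7/13 23/13; 0 0 1]
M⁻¹ · (3, 11/6)ᵀ = (-4, -7/3)ᵀ

p = (-4, -7/3)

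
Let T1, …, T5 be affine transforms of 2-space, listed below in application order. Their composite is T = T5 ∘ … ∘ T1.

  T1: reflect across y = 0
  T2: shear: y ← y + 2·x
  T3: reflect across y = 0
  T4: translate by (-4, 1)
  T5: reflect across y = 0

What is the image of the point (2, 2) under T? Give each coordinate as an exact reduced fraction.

T(p) = (-2, 1)

T1 reflect across y = 0: (2, 2) → (2, -2)
T2 shear: y ← y + 2·x: (2, -2) → (2, 2)
T3 reflect across y = 0: (2, 2) → (2, -2)
T4 translate by (-4, 1): (2, -2) → (-2, -1)
T5 reflect across y = 0: (-2, -1) → (-2, 1)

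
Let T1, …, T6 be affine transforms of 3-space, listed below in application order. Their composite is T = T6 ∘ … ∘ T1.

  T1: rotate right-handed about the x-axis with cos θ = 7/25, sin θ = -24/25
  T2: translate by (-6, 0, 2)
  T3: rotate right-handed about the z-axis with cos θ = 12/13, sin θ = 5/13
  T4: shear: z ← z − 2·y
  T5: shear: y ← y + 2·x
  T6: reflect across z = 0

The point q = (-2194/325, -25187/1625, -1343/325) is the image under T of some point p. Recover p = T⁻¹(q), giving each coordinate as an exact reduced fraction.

T1 = [1 0 0 0; 0 7/25 24/25 0; 0 -24/25 7/25 0; 0 0 0 1]
T2·T1 = [1 0 0 -6; 0 7/25 24/25 0; 0 -24/25 7/25 2; 0 0 0 1]
T3·…·T1 = [12/13 -7/65 -24/65 -72/13; 5/13 84/325 288/325 -30/13; 0 -24/25 7/25 2; 0 0 0 1]
T4·…·T1 = [12/13 -7/65 -24/65 -72/13; 5/13 84/325 288/325 -30/13; -10/13 -96/65 -97/65 86/13; 0 0 0 1]
T5·…·T1 = [12/13 -7/65 -24/65 -72/13; 29/13 14/325 48/325 -174/13; -10/13 -96/65 -97/65 86/13; 0 0 0 1]
T6·…·T1 = [12/13 -7/65 -24/65 -72/13; 29/13 14/325 48/325 -174/13; 10/13 96/65 97/65 -86/13; 0 0 0 1]
det M = -1; M⁻¹ = [2/13 5/13 0 6; 209/65 -108/65 24/25 48/25; -212/65 94/65 -7/25 -14/25; 0 0 0 1]
M⁻¹ · (-2194/325, -25187/1625, -1343/325)ᵀ = (-1, 2, 1/5)ᵀ

p = (-1, 2, 1/5)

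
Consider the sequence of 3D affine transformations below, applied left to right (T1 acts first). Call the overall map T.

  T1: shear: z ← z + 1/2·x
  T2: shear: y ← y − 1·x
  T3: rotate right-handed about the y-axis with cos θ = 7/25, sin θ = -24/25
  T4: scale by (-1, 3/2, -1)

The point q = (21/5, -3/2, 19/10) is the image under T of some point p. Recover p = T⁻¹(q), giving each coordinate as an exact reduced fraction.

T1 = [1 0 0 0; 0 1 0 0; 1/2 0 1 0; 0 0 0 1]
T2·T1 = [1 0 0 0; -1 1 0 0; 1/2 0 1 0; 0 0 0 1]
T3·…·T1 = [-1/5 0 -24/25 0; -1 1 0 0; 11/10 0 7/25 0; 0 0 0 1]
T4·…·T1 = [1/5 0 24/25 0; -3/2 3/2 0 0; -11/10 0 -7/25 0; 0 0 0 1]
det M = 3/2; M⁻¹ = [-7/25 0 -24/25 0; -7/25 2/3 -24/25 0; 11/10 0 1/5 0; 0 0 0 1]
M⁻¹ · (21/5, -3/2, 19/10)ᵀ = (-3, -4, 5)ᵀ

p = (-3, -4, 5)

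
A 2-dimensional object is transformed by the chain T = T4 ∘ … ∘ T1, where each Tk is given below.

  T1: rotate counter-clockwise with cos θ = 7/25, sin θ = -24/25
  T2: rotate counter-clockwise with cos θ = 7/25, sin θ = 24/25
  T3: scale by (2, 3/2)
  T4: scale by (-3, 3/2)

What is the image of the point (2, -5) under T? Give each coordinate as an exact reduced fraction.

T(p) = (-12, -45/4)

T1 rotate counter-clockwise with cos θ = 7/25, sin θ = -24/25: (2, -5) → (-106/25, -83/25)
T2 rotate counter-clockwise with cos θ = 7/25, sin θ = 24/25: (-106/25, -83/25) → (2, -5)
T3 scale by (2, 3/2): (2, -5) → (4, -15/2)
T4 scale by (-3, 3/2): (4, -15/2) → (-12, -45/4)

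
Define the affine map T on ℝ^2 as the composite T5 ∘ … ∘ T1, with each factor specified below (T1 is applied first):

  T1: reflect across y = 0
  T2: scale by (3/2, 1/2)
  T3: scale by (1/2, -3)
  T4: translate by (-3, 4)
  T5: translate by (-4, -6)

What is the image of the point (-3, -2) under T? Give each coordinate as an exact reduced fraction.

T(p) = (-37/4, -5)

T1 reflect across y = 0: (-3, -2) → (-3, 2)
T2 scale by (3/2, 1/2): (-3, 2) → (-9/2, 1)
T3 scale by (1/2, -3): (-9/2, 1) → (-9/4, -3)
T4 translate by (-3, 4): (-9/4, -3) → (-21/4, 1)
T5 translate by (-4, -6): (-21/4, 1) → (-37/4, -5)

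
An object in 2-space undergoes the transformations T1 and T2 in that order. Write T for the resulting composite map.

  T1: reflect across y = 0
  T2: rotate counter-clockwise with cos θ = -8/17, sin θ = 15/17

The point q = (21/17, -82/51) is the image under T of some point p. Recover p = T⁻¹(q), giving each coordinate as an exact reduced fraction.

T1 = [1 0 0; 0 -1 0; 0 0 1]
T2·T1 = [-8/17 15/17 0; 15/17 8/17 0; 0 0 1]
det M = -1; M⁻¹ = [-8/17 15/17 0; 15/17 8/17 0; 0 0 1]
M⁻¹ · (21/17, -82/51)ᵀ = (-2, 1/3)ᵀ

p = (-2, 1/3)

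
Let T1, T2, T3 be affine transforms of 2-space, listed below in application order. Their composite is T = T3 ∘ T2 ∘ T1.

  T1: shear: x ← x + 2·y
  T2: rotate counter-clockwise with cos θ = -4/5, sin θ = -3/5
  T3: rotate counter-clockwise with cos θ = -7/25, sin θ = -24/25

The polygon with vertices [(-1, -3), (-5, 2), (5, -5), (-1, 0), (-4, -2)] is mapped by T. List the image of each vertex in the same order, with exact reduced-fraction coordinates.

image vertices: (659/125, -687/125), (-38/25, -41/25), (161/25, -73/25), (44/125, -117/125), (586/125, -848/125)

T1 shear: x ← x + 2·y: (-1, -3) → (-7, -3); (-5, 2) → (-1, 2); (5, -5) → (-5, -5); (-1, 0) → (-1, 0); (-4, -2) → (-8, -2)
T2 rotate counter-clockwise with cos θ = -4/5, sin θ = -3/5: (-7, -3) → (19/5, 33/5); (-1, 2) → (2, -1); (-5, -5) → (1, 7); (-1, 0) → (4/5, 3/5); (-8, -2) → (26/5, 32/5)
T3 rotate counter-clockwise with cos θ = -7/25, sin θ = -24/25: (19/5, 33/5) → (659/125, -687/125); (2, -1) → (-38/25, -41/25); (1, 7) → (161/25, -73/25); (4/5, 3/5) → (44/125, -117/125); (26/5, 32/5) → (586/125, -848/125)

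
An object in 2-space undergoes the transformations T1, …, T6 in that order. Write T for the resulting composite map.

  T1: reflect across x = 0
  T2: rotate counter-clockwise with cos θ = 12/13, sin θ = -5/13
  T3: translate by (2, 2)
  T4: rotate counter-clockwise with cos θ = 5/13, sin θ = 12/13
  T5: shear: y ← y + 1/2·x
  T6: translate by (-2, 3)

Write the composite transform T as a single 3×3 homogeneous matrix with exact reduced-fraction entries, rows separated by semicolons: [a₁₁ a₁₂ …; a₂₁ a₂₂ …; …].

T1 = [-1 0 0; 0 1 0; 0 0 1]
T2·T1 = [-12/13 5/13 0; 5/13 12/13 0; 0 0 1]
T3·…·T1 = [-12/13 5/13 2; 5/13 12/13 2; 0 0 1]
T4·…·T1 = [-120/169 -119/169 -14/13; -119/169 120/169 34/13; 0 0 1]
T5·…·T1 = [-120/169 -119/169 -14/13; -179/169 121/338 27/13; 0 0 1]
T6·…·T1 = [-120/169 -119/169 -40/13; -179/169 121/338 66/13; 0 0 1]

T = [-120/169 -119/169 -40/13; -179/169 121/338 66/13; 0 0 1]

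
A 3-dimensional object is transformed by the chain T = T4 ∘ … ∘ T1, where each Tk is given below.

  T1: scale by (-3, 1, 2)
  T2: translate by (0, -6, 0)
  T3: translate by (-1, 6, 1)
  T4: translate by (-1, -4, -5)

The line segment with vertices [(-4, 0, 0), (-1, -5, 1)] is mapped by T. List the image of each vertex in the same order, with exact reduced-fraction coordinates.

image vertices: (10, -4, -4), (1, -9, -2)

T1 scale by (-3, 1, 2): (-4, 0, 0) → (12, 0, 0); (-1, -5, 1) → (3, -5, 2)
T2 translate by (0, -6, 0): (12, 0, 0) → (12, -6, 0); (3, -5, 2) → (3, -11, 2)
T3 translate by (-1, 6, 1): (12, -6, 0) → (11, 0, 1); (3, -11, 2) → (2, -5, 3)
T4 translate by (-1, -4, -5): (11, 0, 1) → (10, -4, -4); (2, -5, 3) → (1, -9, -2)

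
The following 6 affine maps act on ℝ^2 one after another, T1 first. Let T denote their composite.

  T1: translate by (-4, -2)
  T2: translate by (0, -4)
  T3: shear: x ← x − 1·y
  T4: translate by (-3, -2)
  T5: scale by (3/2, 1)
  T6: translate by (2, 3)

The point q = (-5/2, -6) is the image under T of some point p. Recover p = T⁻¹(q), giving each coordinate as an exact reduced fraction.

p = (-3, -1)

T1 = [1 0 -4; 0 1 -2; 0 0 1]
T2·T1 = [1 0 -4; 0 1 -6; 0 0 1]
T3·…·T1 = [1 -1 2; 0 1 -6; 0 0 1]
T4·…·T1 = [1 -1 -1; 0 1 -8; 0 0 1]
T5·…·T1 = [3/2 -3/2 -3/2; 0 1 -8; 0 0 1]
T6·…·T1 = [3/2 -3/2 1/2; 0 1 -5; 0 0 1]
det M = 3/2; M⁻¹ = [2/3 1 14/3; 0 1 5; 0 0 1]
M⁻¹ · (-5/2, -6)ᵀ = (-3, -1)ᵀ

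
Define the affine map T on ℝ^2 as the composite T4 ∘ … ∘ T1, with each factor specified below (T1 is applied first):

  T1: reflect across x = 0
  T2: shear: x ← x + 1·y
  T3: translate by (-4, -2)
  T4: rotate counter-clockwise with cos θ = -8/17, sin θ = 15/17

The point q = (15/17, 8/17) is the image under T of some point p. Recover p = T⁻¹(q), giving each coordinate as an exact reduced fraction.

p = (-3, 1)

T1 = [-1 0 0; 0 1 0; 0 0 1]
T2·T1 = [-1 1 0; 0 1 0; 0 0 1]
T3·…·T1 = [-1 1 -4; 0 1 -2; 0 0 1]
T4·…·T1 = [8/17 -23/17 62/17; -15/17 7/17 -44/17; 0 0 1]
det M = -1; M⁻¹ = [-7/17 -23/17 -2; -15/17 -8/17 2; 0 0 1]
M⁻¹ · (15/17, 8/17)ᵀ = (-3, 1)ᵀ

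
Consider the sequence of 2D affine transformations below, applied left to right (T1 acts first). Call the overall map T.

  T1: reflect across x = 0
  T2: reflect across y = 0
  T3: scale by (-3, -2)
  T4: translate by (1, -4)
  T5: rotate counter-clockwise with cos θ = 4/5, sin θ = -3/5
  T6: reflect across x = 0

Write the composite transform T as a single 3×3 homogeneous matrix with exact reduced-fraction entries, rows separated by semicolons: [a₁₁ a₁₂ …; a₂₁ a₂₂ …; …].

T = [-12/5 -6/5 8/5; -9/5 8/5 -19/5; 0 0 1]

T1 = [-1 0 0; 0 1 0; 0 0 1]
T2·T1 = [-1 0 0; 0 -1 0; 0 0 1]
T3·…·T1 = [3 0 0; 0 2 0; 0 0 1]
T4·…·T1 = [3 0 1; 0 2 -4; 0 0 1]
T5·…·T1 = [12/5 6/5 -8/5; -9/5 8/5 -19/5; 0 0 1]
T6·…·T1 = [-12/5 -6/5 8/5; -9/5 8/5 -19/5; 0 0 1]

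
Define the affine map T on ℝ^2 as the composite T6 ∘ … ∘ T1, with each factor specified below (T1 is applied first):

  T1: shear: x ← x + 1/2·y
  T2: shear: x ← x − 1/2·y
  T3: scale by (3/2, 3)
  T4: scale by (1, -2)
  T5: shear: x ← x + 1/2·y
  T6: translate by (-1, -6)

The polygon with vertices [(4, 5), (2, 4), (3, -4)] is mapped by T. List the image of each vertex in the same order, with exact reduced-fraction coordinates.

image vertices: (-10, -36), (-10, -30), (31/2, 18)

T1 shear: x ← x + 1/2·y: (4, 5) → (13/2, 5); (2, 4) → (4, 4); (3, -4) → (1, -4)
T2 shear: x ← x − 1/2·y: (13/2, 5) → (4, 5); (4, 4) → (2, 4); (1, -4) → (3, -4)
T3 scale by (3/2, 3): (4, 5) → (6, 15); (2, 4) → (3, 12); (3, -4) → (9/2, -12)
T4 scale by (1, -2): (6, 15) → (6, -30); (3, 12) → (3, -24); (9/2, -12) → (9/2, 24)
T5 shear: x ← x + 1/2·y: (6, -30) → (-9, -30); (3, -24) → (-9, -24); (9/2, 24) → (33/2, 24)
T6 translate by (-1, -6): (-9, -30) → (-10, -36); (-9, -24) → (-10, -30); (33/2, 24) → (31/2, 18)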